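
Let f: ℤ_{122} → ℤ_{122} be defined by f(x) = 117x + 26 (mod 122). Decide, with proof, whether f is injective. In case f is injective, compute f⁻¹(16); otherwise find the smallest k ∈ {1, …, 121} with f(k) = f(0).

2

If f(u) = f(v), then 117u ≡ 117v (mod 122). Because gcd(117, 122) = 1, we may cancel 117 to get u ≡ v (mod 122).
Hence f is injective.
We now compute 117⁻¹ mod 122 explicitly. Euclid's algorithm: 122 = 1·117 + 5, 117 = 23·5 + 2, 5 = 2·2 + 1; back-substituting gives 1 = 73·117 − 70·122, so 117⁻¹ ≡ 73 (mod 122).
Since f is injective, we compute f⁻¹(16): solve 117x + 26 ≡ 16 (mod 122), i.e. 117x ≡ 112 (mod 122).
Multiplying by 117⁻¹ = 73 gives x ≡ 73·112 = 8176 = 67·122 + 2 ≡ 2 (mod 122).
Check: f(2) = 117·2 + 26 = 260 = 2·122 + 16 ≡ 16 (mod 122).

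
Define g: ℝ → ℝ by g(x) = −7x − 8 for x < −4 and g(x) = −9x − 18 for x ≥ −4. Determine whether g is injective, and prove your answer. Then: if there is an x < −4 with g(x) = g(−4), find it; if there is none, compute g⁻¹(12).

Both pieces are strictly decreasing (slopes −7 and −9), so each is injective on its own interval.
The left piece maps (−∞, −4) onto (20, ∞); the right piece maps [−4, ∞) onto (−∞, 18].
These images are disjoint, so no value is attained by both pieces. So g is injective.
Because the two images are disjoint, no x < −4 has g(x) = g(−4), so we compute g⁻¹(12): 12 lies in (−∞, 18], so solve −9x − 18 = 12: x = (12 + 18)/(−9) = −10/3.

-10/3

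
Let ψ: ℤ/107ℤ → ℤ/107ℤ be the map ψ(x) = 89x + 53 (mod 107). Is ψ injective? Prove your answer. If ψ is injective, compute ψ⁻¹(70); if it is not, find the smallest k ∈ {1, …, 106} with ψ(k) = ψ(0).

Recall that ψ is injective if ψ(x_1) = ψ(x_2) implies x_1 = x_2.
Suppose ψ(x_1) = ψ(x_2) in ℤ/107ℤ. Then 89x_1 + 53 ≡ 89x_2 + 53 (mod 107), therefore 89(x_1 − x_2) ≡ 0 (mod 107).
Since gcd(89, 107) = 1, 89 is invertible modulo 107, so x_1 − x_2 ≡ 0 (mod 107), i.e. x_1 = x_2.
Therefore ψ is injective.
We now compute 89⁻¹ mod 107 explicitly. Euclid's algorithm: 107 = 1·89 + 18, 89 = 4·18 + 17, 18 = 1·17 + 1; back-substituting gives 1 = 101·89 − 84·107, so 89⁻¹ ≡ 101 (mod 107).
Since ψ is injective, we compute ψ⁻¹(70): solve 89x + 53 ≡ 70 (mod 107), i.e. 89x ≡ 17 (mod 107).
Multiplying by 89⁻¹ = 101 gives x ≡ 101·17 = 1717 = 16·107 + 5 ≡ 5 (mod 107).
Check: ψ(5) = 89·5 + 53 = 498 = 4·107 + 70 ≡ 70 (mod 107).

5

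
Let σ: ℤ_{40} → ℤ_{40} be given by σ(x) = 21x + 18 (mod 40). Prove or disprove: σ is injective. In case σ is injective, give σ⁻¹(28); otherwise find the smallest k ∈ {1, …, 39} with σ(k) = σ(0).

Recall that σ is injective when σ(a) = σ(b) forces a = b.
If σ(a) = σ(b), then 21a ≡ 21b (mod 40). Because gcd(21, 40) = 1, we may cancel 21 to get a ≡ b (mod 40).
So σ is injective.
We now compute 21⁻¹ mod 40 explicitly. Euclid's algorithm: 40 = 1·21 + 19, 21 = 1·19 + 2, 19 = 9·2 + 1; back-substituting gives 1 = 21·21 − 11·40, so 21⁻¹ ≡ 21 (mod 40).
Since σ is injective, we find σ⁻¹(28): we need 21x ≡ 28 − 18 ≡ 10 (mod 40). Using 21⁻¹ = 21: x ≡ 21·10 = 210 = 5·40 + 10, so x = 10.
Check: σ(10) = 21·10 + 18 = 228 = 5·40 + 28 ≡ 28 (mod 40).

10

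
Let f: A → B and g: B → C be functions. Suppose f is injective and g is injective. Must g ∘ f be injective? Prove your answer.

Suppose (g ∘ f)(x_1) = (g ∘ f)(x_2), i.e. g(f(x_1)) = g(f(x_2)).
Since g is injective, f(x_1) = f(x_2). Since f is injective, x_1 = x_2. Hence g ∘ f is injective.

injective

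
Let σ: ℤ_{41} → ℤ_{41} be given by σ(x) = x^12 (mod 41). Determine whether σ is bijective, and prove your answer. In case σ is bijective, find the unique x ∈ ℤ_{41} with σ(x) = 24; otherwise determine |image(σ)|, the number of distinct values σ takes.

11

σ(4): Repeated squaring mod 41: 4^1 ≡ 4, 4^2 ≡ 4² = 16, 4^4 ≡ 16² = 256 ≡ 10, 4^8 ≡ 10² = 100 ≡ 18. Since 12 = 8 + 4, 4^12 ≡ 18·10: 18·10 = 180 ≡ 16. So 4^12 ≡ 16 (mod 41).
σ(5): Repeated squaring mod 41: 5^1 ≡ 5, 5^2 ≡ 5² = 25, 5^4 ≡ 25² = 625 ≡ 10, 5^8 ≡ 10² = 100 ≡ 18. Since 12 = 8 + 4, 5^12 ≡ 18·10: 18·10 = 180 ≡ 16. So 5^12 ≡ 16 (mod 41).
So σ(4) = σ(5) = 16 while 4 ≠ 5, hence σ is not injective, hence not bijective.
Since σ is not bijective, we determine |image(σ)|. Computing x^12 mod 41 for each x (by repeated squaring, reducing mod 41 at every step), the values σ(0), σ(1), …, σ(40) are: 0, 1, 37, 40, 16, 16, 4, 31, 18, 1, 18, 23, 25, 4, 40, 25, 10, 23, 37, 31, 10, 10, 31, 37, 23, 10, 25, 40, 4, 25, 23, 18, 1, 18, 31, 4, 16, 16, 40, 37, 1.
The distinct values are {0, 1, 4, 10, 16, 18, 23, 25, 31, 37, 40}; there are 11 of them.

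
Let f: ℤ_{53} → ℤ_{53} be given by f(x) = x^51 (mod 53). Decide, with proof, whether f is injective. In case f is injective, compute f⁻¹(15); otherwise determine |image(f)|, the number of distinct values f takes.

Since 53 is prime, the nonzero elements of ℤ_{53} form a cyclic group of order 52.
As gcd(51, 52) = 1, raising to the 51st power is a bijection on this group: if a^51 ≡ b^51 then (ab^{−1})^51 = 1, and the only element of order dividing gcd(51, 52) = 1 is 1, so a = b.
With f(0) = 0 this makes f injective on all of ℤ_{53}, hence bijective (finite equal-size domain and codomain). In particular f is injective.
Since f is injective, we find the preimage of 15. The inverse of x ↦ x^51 on (ℤ_{53})^× is x ↦ x^51, because 51·51 = 2601 = 50·52 + 1 ≡ 1 (mod 52) and x^{52} = 1 for x ≠ 0 (Fermat). So f⁻¹(15) = 15^51 mod 53.
Repeated squaring mod 53: 15^1 ≡ 15, 15^2 ≡ 15² = 225 ≡ 13, 15^4 ≡ 13² = 169 ≡ 10, 15^8 ≡ 10² = 100 ≡ 47, 15^16 ≡ 47² = 2209 ≡ 36, 15^32 ≡ 36² = 1296 ≡ 24. Since 51 = 32 + 16 + 2 + 1, 15^51 ≡ 24·36·13·15: 24·36 = 864 ≡ 16, then 16·13 = 208 ≡ 49, then 49·15 = 735 ≡ 46. So 15^51 ≡ 46 (mod 53).
Hence f⁻¹(15) = 46.

46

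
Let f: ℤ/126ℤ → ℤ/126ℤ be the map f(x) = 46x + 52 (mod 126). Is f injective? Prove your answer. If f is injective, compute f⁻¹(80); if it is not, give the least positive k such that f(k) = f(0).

63

Recall: injectivity means: for all x_1, x_2 in the domain, f(x_1) = f(x_2) implies x_1 = x_2.
We have gcd(46, 126) = 2 > 1. Taking x_1 = 0 and x_2 = 63: f(0) = 52 and f(63) = 46·63 + 52 = 2950 ≡ 52 (mod 126).
So f(0) = f(63) while 0 ≠ 63, thus f is not injective.
Since f is not injective, we find the least positive k with f(k) = f(0): this means 46k ≡ 0 (mod 126), i.e. 126 ∣ 46k. Since gcd(46, 126) = 2, dividing through by 2 this holds exactly when 63 ∣ 23k, and as gcd(23, 63) = 1, exactly when 63 ∣ k.
The smallest positive such k is 63.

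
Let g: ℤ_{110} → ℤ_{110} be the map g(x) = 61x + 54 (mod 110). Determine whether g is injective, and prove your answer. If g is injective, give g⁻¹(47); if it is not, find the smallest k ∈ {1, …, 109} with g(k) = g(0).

If g(s) = g(t), then 61s ≡ 61t (mod 110). Because gcd(61, 110) = 1, we may cancel 61 to get s ≡ t (mod 110).
So g is injective.
We now compute 61⁻¹ mod 110 explicitly. Euclid's algorithm: 110 = 1·61 + 49, 61 = 1·49 + 12, 49 = 4·12 + 1; back-substituting gives 1 = 101·61 − 56·110, so 61⁻¹ ≡ 101 (mod 110).
Since g is injective, we compute g⁻¹(47): solve 61x + 54 ≡ 47 (mod 110), i.e. 61x ≡ 103 (mod 110).
Multiplying by 61⁻¹ = 101 gives x ≡ 101·103 = 10403 = 94·110 + 63 ≡ 63 (mod 110).
Check: g(63) = 61·63 + 54 = 3897 = 35·110 + 47 ≡ 47 (mod 110).

63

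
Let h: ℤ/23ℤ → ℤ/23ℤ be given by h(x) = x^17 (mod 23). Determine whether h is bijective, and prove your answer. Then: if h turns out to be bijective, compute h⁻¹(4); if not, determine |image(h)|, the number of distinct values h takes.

16

Since 23 is prime, the nonzero elements of ℤ/23ℤ form a cyclic group of order 22.
As gcd(17, 22) = 1, raising to the 17th power is a bijection on this group: if x_1^17 ≡ x_2^17 then (x_1x_2^{−1})^17 = 1, and the only element of order dividing gcd(17, 22) = 1 is 1, so x_1 = x_2.
With h(0) = 0 this makes h injective on all of ℤ/23ℤ, hence bijective (finite equal-size domain and codomain). In particular h is bijective.
Since h is bijective, we find the preimage of 4. The inverse of x ↦ x^17 on (ℤ/23ℤ)^× is x ↦ x^13, because 17·13 = 221 = 10·22 + 1 ≡ 1 (mod 22) and x^{22} = 1 for x ≠ 0 (Fermat). So h⁻¹(4) = 4^13 mod 23.
Repeated squaring mod 23: 4^1 ≡ 4, 4^2 ≡ 4² = 16, 4^4 ≡ 16² = 256 ≡ 3, 4^8 ≡ 3² = 9. Since 13 = 8 + 4 + 1, 4^13 ≡ 9·3·4: 9·3 = 27 ≡ 4, then 4·4 = 16. So 4^13 ≡ 16 (mod 23).
Hence h⁻¹(4) = 16.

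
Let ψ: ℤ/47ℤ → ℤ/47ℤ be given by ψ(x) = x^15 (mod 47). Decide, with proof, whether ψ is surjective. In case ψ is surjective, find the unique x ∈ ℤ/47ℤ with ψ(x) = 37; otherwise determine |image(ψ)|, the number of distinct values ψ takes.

18

Since 47 is prime, the nonzero elements of ℤ/47ℤ form a cyclic group of order 46.
As gcd(15, 46) = 1, raising to the 15th power is a bijection on this group: if a^15 ≡ b^15 then (ab^{−1})^15 = 1, and the only element of order dividing gcd(15, 46) = 1 is 1, so a = b.
With ψ(0) = 0 this makes ψ injective on all of ℤ/47ℤ, hence bijective (finite equal-size domain and codomain). In particular ψ is surjective.
Since ψ is surjective, we find the preimage of 37. The inverse of x ↦ x^15 on (ℤ/47ℤ)^× is x ↦ x^43, because 15·43 = 645 = 14·46 + 1 ≡ 1 (mod 46) and x^{46} = 1 for x ≠ 0 (Fermat). So ψ⁻¹(37) = 37^43 mod 47.
Repeated squaring mod 47: 37^1 ≡ 37, 37^2 ≡ 37² = 1369 ≡ 6, 37^4 ≡ 6² = 36, 37^8 ≡ 36² = 1296 ≡ 27, 37^16 ≡ 27² = 729 ≡ 24, 37^32 ≡ 24² = 576 ≡ 12. Since 43 = 32 + 8 + 2 + 1, 37^43 ≡ 12·27·6·37: 12·27 = 324 ≡ 42, then 42·6 = 252 ≡ 17, then 17·37 = 629 ≡ 18. So 37^43 ≡ 18 (mod 47).
Hence ψ⁻¹(37) = 18.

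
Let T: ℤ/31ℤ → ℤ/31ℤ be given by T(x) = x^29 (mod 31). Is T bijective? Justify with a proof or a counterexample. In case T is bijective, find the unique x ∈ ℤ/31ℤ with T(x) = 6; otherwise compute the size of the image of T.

Since 31 is prime, the nonzero elements of ℤ/31ℤ form a cyclic group of order 30.
As gcd(29, 30) = 1, raising to the 29th power is a bijection on this group: if s^29 ≡ t^29 then (st^{−1})^29 = 1, and the only element of order dividing gcd(29, 30) = 1 is 1, so s = t.
With T(0) = 0 this makes T injective on all of ℤ/31ℤ, hence bijective (finite equal-size domain and codomain). In particular T is bijective.
Since T is bijective, we find the preimage of 6. The inverse of x ↦ x^29 on (ℤ/31ℤ)^× is x ↦ x^29, because 29·29 = 841 = 28·30 + 1 ≡ 1 (mod 30) and x^{30} = 1 for x ≠ 0 (Fermat). So T⁻¹(6) = 6^29 mod 31.
Repeated squaring mod 31: 6^1 ≡ 6, 6^2 ≡ 6² = 36 ≡ 5, 6^4 ≡ 5² = 25, 6^8 ≡ 25² = 625 ≡ 5, 6^16 ≡ 5² = 25. Since 29 = 16 + 8 + 4 + 1, 6^29 ≡ 25·5·25·6: 25·5 = 125 ≡ 1, then 1·25 = 25, then 25·6 = 150 ≡ 26. So 6^29 ≡ 26 (mod 31).
Hence T⁻¹(6) = 26.

26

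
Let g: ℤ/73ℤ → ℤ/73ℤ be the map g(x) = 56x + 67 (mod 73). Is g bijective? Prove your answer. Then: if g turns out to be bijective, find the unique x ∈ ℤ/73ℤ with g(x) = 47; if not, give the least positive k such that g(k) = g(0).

If g(a) = g(b), then 56a ≡ 56b (mod 73). Because gcd(56, 73) = 1, we may cancel 56 to get a ≡ b (mod 73).
We now compute 56⁻¹ mod 73 explicitly. Euclid's algorithm: 73 = 1·56 + 17, 56 = 3·17 + 5, 17 = 3·5 + 2, 5 = 2·2 + 1; back-substituting gives 1 = 30·56 − 23·73, so 56⁻¹ ≡ 30 (mod 73).
Then y ↦ 30(y − 67) is a two-sided inverse to g, so every y ∈ ℤ/73ℤ has a preimage.
Therefore g is bijective.
Since g is bijective, we compute g⁻¹(47): solve 56x + 67 ≡ 47 (mod 73), i.e. 56x ≡ 53 (mod 73).
Multiplying by 56⁻¹ = 30 gives x ≡ 30·53 = 1590 = 21·73 + 57 ≡ 57 (mod 73).
Check: g(57) = 56·57 + 67 = 3259 = 44·73 + 47 ≡ 47 (mod 73).

57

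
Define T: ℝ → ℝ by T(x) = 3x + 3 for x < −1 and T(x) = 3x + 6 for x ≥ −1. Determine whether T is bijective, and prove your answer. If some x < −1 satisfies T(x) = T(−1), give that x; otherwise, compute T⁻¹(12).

2

Both pieces are strictly increasing (slopes 3 and 3), so each is injective on its own interval.
The left piece maps (−∞, −1) onto (−∞, 0); the right piece maps [−1, ∞) onto [3, ∞).
The images leave a gap (0 has no preimage), so T is not surjective, hence not bijective.
Because the two images are disjoint, no x < −1 has T(x) = T(−1), so we compute T⁻¹(12): 12 lies in [3, ∞), so solve 3x + 6 = 12: x = (12 − 6)/3 = 2.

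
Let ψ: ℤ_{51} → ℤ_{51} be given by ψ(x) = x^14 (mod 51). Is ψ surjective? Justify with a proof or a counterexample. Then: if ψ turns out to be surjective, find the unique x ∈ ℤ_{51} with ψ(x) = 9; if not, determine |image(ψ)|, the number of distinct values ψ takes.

18

ψ(7): Repeated squaring mod 51: 7^1 ≡ 7, 7^2 ≡ 7² = 49, 7^4 ≡ 49² = 2401 ≡ 4, 7^8 ≡ 4² = 16. Since 14 = 8 + 4 + 2, 7^14 ≡ 16·4·49: 16·4 = 64 ≡ 13, then 13·49 = 637 ≡ 25. So 7^14 ≡ 25 (mod 51).
ψ(10): Repeated squaring mod 51: 10^1 ≡ 10, 10^2 ≡ 10² = 100 ≡ 49, 10^4 ≡ 49² = 2401 ≡ 4, 10^8 ≡ 4² = 16. Since 14 = 8 + 4 + 2, 10^14 ≡ 16·4·49: 16·4 = 64 ≡ 13, then 13·49 = 637 ≡ 25. So 10^14 ≡ 25 (mod 51).
So ψ(7) = ψ(10) = 25 while 7 ≠ 10, thus ψ is not injective.
A non-injective map from the 51-element set ℤ_{51} to itself takes at most 50 distinct values, so it cannot be surjective. Thus ψ is not surjective.
Since ψ is not surjective, we determine |image(ψ)|. Computing x^14 mod 51 for each x (by repeated squaring, reducing mod 51 at every step), the values ψ(0), ψ(1), …, ψ(50) are: 0, 1, 13, 36, 16, 49, 9, 25, 4, 21, 25, 43, 15, 16, 19, 30, 1, 34, 18, 13, 19, 33, 49, 43, 42, 4, 4, 42, 43, 49, 33, 19, 13, 18, 34, 1, 30, 19, 16, 15, 43, 25, 21, 4, 25, 9, 49, 16, 36, 13, 1.
The distinct values are {0, 1, 4, 9, 13, 15, 16, 18, 19, 21, 25, 30, 33, 34, 36, 42, 43, 49}; there are 18 of them.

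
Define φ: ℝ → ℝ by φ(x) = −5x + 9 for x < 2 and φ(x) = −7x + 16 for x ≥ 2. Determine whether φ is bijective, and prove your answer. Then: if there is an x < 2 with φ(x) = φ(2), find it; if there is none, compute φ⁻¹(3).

Both pieces are strictly decreasing (slopes −5 and −7), so each is injective on its own interval.
The left piece maps (−∞, 2) onto (−1, ∞); the right piece maps [2, ∞) onto (−∞, 2].
These images overlap. In particular φ(2) = 2 (right piece), and solving −5x + 9 = 2 on the left piece gives x = 7/5 < 2.
So φ(7/5) = φ(2) with 7/5 ≠ 2, and φ is not injective, hence not bijective. This x = 7/5 is the requested value below 2.

7/5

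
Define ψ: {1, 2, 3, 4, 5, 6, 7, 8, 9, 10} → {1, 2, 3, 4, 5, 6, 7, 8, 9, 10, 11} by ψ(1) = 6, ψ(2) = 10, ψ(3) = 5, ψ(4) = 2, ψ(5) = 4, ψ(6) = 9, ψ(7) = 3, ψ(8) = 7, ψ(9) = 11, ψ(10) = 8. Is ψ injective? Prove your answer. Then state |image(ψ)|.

The values ψ(1), …, ψ(10) are 6, 10, 5, 2, 4, 9, 3, 7, 11, 8 — all distinct.
So ψ(u) = ψ(v) only when u = v, and ψ is injective.
The image of ψ is {2, 3, 4, 5, 6, 7, 8, 9, 10, 11}, which has 10 elements.

10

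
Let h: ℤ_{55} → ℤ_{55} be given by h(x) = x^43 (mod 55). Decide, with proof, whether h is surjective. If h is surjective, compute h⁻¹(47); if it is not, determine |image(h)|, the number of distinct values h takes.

Computing x^43 mod 55 for each x (by repeated squaring, reducing mod 55 at every step), the values h(0), h(1), …, h(54) are: 0, 1, 8, 27, 9, 15, 51, 13, 17, 14, 10, 11, 23, 52, 49, 20, 26, 18, 2, 39, 25, 21, 33, 12, 19, 5, 31, 48, 7, 24, 50, 36, 43, 22, 34, 30, 16, 53, 37, 29, 35, 6, 3, 32, 44, 45, 41, 38, 42, 4, 40, 46, 28, 47, 54.
Every element of ℤ_{55} appears exactly once in this list, so h is a bijection, and in particular surjective.
Since h is surjective, we read off the preimage of 47 from the same table: h(53) = 47, so h⁻¹(47) = 53.

53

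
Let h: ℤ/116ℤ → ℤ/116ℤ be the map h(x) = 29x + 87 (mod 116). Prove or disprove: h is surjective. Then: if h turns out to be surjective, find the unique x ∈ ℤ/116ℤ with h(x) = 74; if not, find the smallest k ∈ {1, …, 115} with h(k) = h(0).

Recall that surjectivity means every element of the codomain has a preimage under h.
Since gcd(29, 116) = 29, we have 29x ≡ 0 (mod 29) for all x, so h(x) ≡ 0 (mod 29).
But 1 ≢ 0 (mod 29), so 1 ∈ ℤ/116ℤ has no preimage. Hence h is not surjective.
Since h is not surjective, we find the least positive k with h(k) = h(0): this means 29k ≡ 0 (mod 116), i.e. 116 ∣ 29k. Since gcd(29, 116) = 29, dividing through by 29 this holds exactly when 4 ∣ k.
The smallest positive such k is 4.

4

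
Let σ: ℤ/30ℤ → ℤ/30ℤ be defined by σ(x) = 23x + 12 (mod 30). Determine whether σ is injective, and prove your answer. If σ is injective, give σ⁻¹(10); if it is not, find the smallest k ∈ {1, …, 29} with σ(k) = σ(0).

Recall that σ is injective when σ(a) = σ(b) forces a = b.
Suppose σ(a) = σ(b) in ℤ/30ℤ. Then 23a + 12 ≡ 23b + 12 (mod 30), hence 23(a − b) ≡ 0 (mod 30).
Since gcd(23, 30) = 1, 23 is invertible modulo 30, so a − b ≡ 0 (mod 30), i.e. a = b.
Therefore σ is injective.
We now compute 23⁻¹ mod 30 explicitly. Euclid's algorithm: 30 = 1·23 + 7, 23 = 3·7 + 2, 7 = 3·2 + 1; back-substituting gives 1 = 17·23 − 13·30, so 23⁻¹ ≡ 17 (mod 30).
Since σ is injective, we compute σ⁻¹(10): solve 23x + 12 ≡ 10 (mod 30), i.e. 23x ≡ 28 (mod 30).
Multiplying by 23⁻¹ = 17 gives x ≡ 17·28 = 476 = 15·30 + 26 ≡ 26 (mod 30).
Check: σ(26) = 23·26 + 12 = 610 = 20·30 + 10 ≡ 10 (mod 30).

26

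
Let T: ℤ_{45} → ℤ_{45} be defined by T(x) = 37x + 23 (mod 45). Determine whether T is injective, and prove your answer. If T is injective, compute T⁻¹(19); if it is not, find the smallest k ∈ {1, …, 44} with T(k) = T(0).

If T(s) = T(t), then 37s ≡ 37t (mod 45). Because gcd(37, 45) = 1, we may cancel 37 to get s ≡ t (mod 45).
Hence T is injective.
We now compute 37⁻¹ mod 45 explicitly. Euclid's algorithm: 45 = 1·37 + 8, 37 = 4·8 + 5, 8 = 1·5 + 3, 5 = 1·3 + 2, 3 = 1·2 + 1; back-substituting gives 1 = 28·37 − 23·45, so 37⁻¹ ≡ 28 (mod 45).
Since T is injective, we compute T⁻¹(19): solve 37x + 23 ≡ 19 (mod 45), i.e. 37x ≡ 41 (mod 45).
Multiplying by 37⁻¹ = 28 gives x ≡ 28·41 = 1148 = 25·45 + 23 ≡ 23 (mod 45).
Check: T(23) = 37·23 + 23 = 874 = 19·45 + 19 ≡ 19 (mod 45).

23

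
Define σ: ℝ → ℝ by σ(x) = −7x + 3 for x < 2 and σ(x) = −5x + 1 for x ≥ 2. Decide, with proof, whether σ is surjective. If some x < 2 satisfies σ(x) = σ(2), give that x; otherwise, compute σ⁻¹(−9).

12/7

Both pieces are strictly decreasing (slopes −7 and −5), so each is injective on its own interval.
The left piece maps (−∞, 2) onto (−11, ∞); the right piece maps [2, ∞) onto (−∞, −9].
The union (−11, ∞) ∪ (−∞, −9] covers ℝ, so σ is surjective.
For the follow-up: the images overlap, so an x < 2 with σ(x) = σ(2) exists. σ(2) = −9; solving −7x + 3 = −9 for x < 2 gives x = (−9 − 3)/(−7) = 12/7.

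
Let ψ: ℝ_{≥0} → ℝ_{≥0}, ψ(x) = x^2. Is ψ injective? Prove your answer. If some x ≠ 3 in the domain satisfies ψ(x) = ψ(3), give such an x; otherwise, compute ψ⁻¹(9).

On ℝ_{≥0}, x ↦ x^2 is strictly increasing, so ψ(s) = ψ(t) forces s = t. Therefore ψ is injective.
Since x ↦ x^2 is strictly increasing on ℝ_{≥0}, it is injective there, so no x ≠ 3 in the domain has ψ(x) = ψ(3). We therefore compute ψ⁻¹(9) = 9^{1/2} = 3 (indeed 3^2 = 9).

3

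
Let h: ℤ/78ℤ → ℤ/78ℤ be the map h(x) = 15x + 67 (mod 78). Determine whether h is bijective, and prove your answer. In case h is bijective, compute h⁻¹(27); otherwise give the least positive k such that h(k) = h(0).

26

Recall: h is injective when h(a) = h(b) forces a = b.
We have gcd(15, 78) = 3 > 1. Taking a = 0 and b = 26: h(0) = 67 and h(26) = 15·26 + 67 = 457 ≡ 67 (mod 78).
So h(0) = h(26) while 0 ≠ 26, so h is not injective, hence not bijective.
Since h is not bijective, we find the least positive k with h(k) = h(0): this means 15k ≡ 0 (mod 78), i.e. 78 ∣ 15k. Since gcd(15, 78) = 3, dividing through by 3 this holds exactly when 26 ∣ 5k, and as gcd(5, 26) = 1, exactly when 26 ∣ k.
The smallest positive such k is 26.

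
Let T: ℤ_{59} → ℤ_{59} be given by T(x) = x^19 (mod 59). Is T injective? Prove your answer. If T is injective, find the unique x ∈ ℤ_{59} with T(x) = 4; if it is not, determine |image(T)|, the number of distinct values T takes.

Since 59 is prime, the nonzero elements of ℤ_{59} form a cyclic group of order 58.
As gcd(19, 58) = 1, raising to the 19th power is a bijection on this group: if x_1^19 ≡ x_2^19 then (x_1x_2^{−1})^19 = 1, and the only element of order dividing gcd(19, 58) = 1 is 1, so x_1 = x_2.
With T(0) = 0 this makes T injective on all of ℤ_{59}, hence bijective (finite equal-size domain and codomain). In particular T is injective.
Since T is injective, we find the preimage of 4. The inverse of x ↦ x^19 on (ℤ_{59})^× is x ↦ x^55, because 19·55 = 1045 = 18·58 + 1 ≡ 1 (mod 58) and x^{58} = 1 for x ≠ 0 (Fermat). So T⁻¹(4) = 4^55 mod 59.
Repeated squaring mod 59: 4^1 ≡ 4, 4^2 ≡ 4² = 16, 4^4 ≡ 16² = 256 ≡ 20, 4^8 ≡ 20² = 400 ≡ 46, 4^16 ≡ 46² = 2116 ≡ 51, 4^32 ≡ 51² = 2601 ≡ 5. Since 55 = 32 + 16 + 4 + 2 + 1, 4^55 ≡ 5·51·20·16·4: 5·51 = 255 ≡ 19, then 19·20 = 380 ≡ 26, then 26·16 = 416 ≡ 3, then 3·4 = 12. So 4^55 ≡ 12 (mod 59).
Hence T⁻¹(4) = 12.

12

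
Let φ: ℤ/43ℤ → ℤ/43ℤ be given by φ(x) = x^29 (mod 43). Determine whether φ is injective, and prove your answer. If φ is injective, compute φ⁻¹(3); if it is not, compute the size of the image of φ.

18

Since 43 is prime, the nonzero elements of ℤ/43ℤ form a cyclic group of order 42.
As gcd(29, 42) = 1, raising to the 29th power is a bijection on this group: if a^29 ≡ b^29 then (ab^{−1})^29 = 1, and the only element of order dividing gcd(29, 42) = 1 is 1, so a = b.
With φ(0) = 0 this makes φ injective on all of ℤ/43ℤ, hence bijective (finite equal-size domain and codomain). In particular φ is injective.
Since φ is injective, we find the preimage of 3. The inverse of x ↦ x^29 on (ℤ/43ℤ)^× is x ↦ x^29, because 29·29 = 841 = 20·42 + 1 ≡ 1 (mod 42) and x^{42} = 1 for x ≠ 0 (Fermat). So φ⁻¹(3) = 3^29 mod 43.
Repeated squaring mod 43: 3^1 ≡ 3, 3^2 ≡ 3² = 9, 3^4 ≡ 9² = 81 ≡ 38, 3^8 ≡ 38² = 1444 ≡ 25, 3^16 ≡ 25² = 625 ≡ 23. Since 29 = 16 + 8 + 4 + 1, 3^29 ≡ 23·25·38·3: 23·25 = 575 ≡ 16, then 16·38 = 608 ≡ 6, then 6·3 = 18. So 3^29 ≡ 18 (mod 43).
Hence φ⁻¹(3) = 18.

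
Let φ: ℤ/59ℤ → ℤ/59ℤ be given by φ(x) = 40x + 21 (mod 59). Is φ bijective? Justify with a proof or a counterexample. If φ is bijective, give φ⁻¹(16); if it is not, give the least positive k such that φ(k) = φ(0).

Suppose φ(x_1) = φ(x_2) in ℤ/59ℤ. Then 40x_1 + 21 ≡ 40x_2 + 21 (mod 59), hence 40(x_1 − x_2) ≡ 0 (mod 59).
Since gcd(40, 59) = 1, 40 is invertible modulo 59, so x_1 − x_2 ≡ 0 (mod 59), i.e. x_1 = x_2.
We now compute 40⁻¹ mod 59 explicitly. Euclid's algorithm: 59 = 1·40 + 19, 40 = 2·19 + 2, 19 = 9·2 + 1; back-substituting gives 1 = 31·40 − 21·59, so 40⁻¹ ≡ 31 (mod 59).
Then y ↦ 31(y − 21) is a two-sided inverse to φ, so every y ∈ ℤ/59ℤ has a preimage.
Therefore φ is bijective.
Since φ is bijective, we compute φ⁻¹(16): solve 40x + 21 ≡ 16 (mod 59), i.e. 40x ≡ 54 (mod 59).
Multiplying by 40⁻¹ = 31 gives x ≡ 31·54 = 1674 = 28·59 + 22 ≡ 22 (mod 59).
Check: φ(22) = 40·22 + 21 = 901 = 15·59 + 16 ≡ 16 (mod 59).

22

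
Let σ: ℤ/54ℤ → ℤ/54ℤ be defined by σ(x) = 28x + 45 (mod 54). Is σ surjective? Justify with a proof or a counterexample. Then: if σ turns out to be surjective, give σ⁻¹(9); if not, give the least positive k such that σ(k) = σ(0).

Recall that σ is surjective if every y in the codomain equals σ(x) for some x in the domain.
Since gcd(28, 54) = 2, we have 28x ≡ 0 (mod 2) for all x, so σ(x) ≡ 1 (mod 2).
But 0 ≢ 1 (mod 2), so 0 ∈ ℤ/54ℤ has no preimage. So σ is not surjective.
Since σ is not surjective, we find the least positive k with σ(k) = σ(0): this means 28k ≡ 0 (mod 54), i.e. 54 ∣ 28k. Since gcd(28, 54) = 2, dividing through by 2 this holds exactly when 27 ∣ 14k, and as gcd(14, 27) = 1, exactly when 27 ∣ k.
The smallest positive such k is 27.

27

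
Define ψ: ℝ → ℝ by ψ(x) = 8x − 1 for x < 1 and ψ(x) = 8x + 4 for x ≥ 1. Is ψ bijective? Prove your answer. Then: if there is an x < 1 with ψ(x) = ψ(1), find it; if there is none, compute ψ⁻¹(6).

Both pieces are strictly increasing (slopes 8 and 8), so each is injective on its own interval.
The left piece maps (−∞, 1) onto (−∞, 7); the right piece maps [1, ∞) onto [12, ∞).
The images leave a gap (7 has no preimage), so ψ is not surjective, hence not bijective.
Because the two images are disjoint, no x < 1 has ψ(x) = ψ(1), so we compute ψ⁻¹(6): 6 lies in (−∞, 7), so solve 8x − 1 = 6: x = (6 + 1)/8 = 7/8.

7/8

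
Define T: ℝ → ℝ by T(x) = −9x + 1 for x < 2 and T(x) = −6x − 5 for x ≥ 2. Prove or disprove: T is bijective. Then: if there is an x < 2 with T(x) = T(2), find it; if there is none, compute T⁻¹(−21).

8/3

Both pieces are strictly decreasing (slopes −9 and −6), so each is injective on its own interval.
The left piece maps (−∞, 2) onto (−17, ∞); the right piece maps [2, ∞) onto (−∞, −17].
Since −17 = −17, the images partition ℝ: T is injective and surjective, hence bijective.
Because the two images are disjoint, no x < 2 has T(x) = T(2), so we compute T⁻¹(−21): −21 lies in (−∞, −17], so solve −6x − 5 = −21: x = (−21 + 5)/(−6) = 8/3.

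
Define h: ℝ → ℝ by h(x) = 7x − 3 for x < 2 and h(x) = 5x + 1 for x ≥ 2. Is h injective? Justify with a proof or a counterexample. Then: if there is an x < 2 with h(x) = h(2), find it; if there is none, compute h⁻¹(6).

9/7

Both pieces are strictly increasing (slopes 7 and 5), so each is injective on its own interval.
The left piece maps (−∞, 2) onto (−∞, 11); the right piece maps [2, ∞) onto [11, ∞).
These images are disjoint, so no value is attained by both pieces. Therefore h is injective.
Because the two images are disjoint, no x < 2 has h(x) = h(2), so we compute h⁻¹(6): 6 lies in (−∞, 11), so solve 7x − 3 = 6: x = (6 + 3)/7 = 9/7.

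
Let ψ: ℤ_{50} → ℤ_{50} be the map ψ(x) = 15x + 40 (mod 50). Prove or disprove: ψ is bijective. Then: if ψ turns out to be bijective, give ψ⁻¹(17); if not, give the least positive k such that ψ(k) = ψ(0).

Recall: ψ is injective when ψ(u) = ψ(v) forces u = v.
We have gcd(15, 50) = 5 > 1. Taking u = 0 and v = 10: ψ(0) = 40 and ψ(10) = 15·10 + 40 = 190 ≡ 40 (mod 50).
So ψ(0) = ψ(10) while 0 ≠ 10, therefore ψ is not injective, hence not bijective.
Since ψ is not bijective, we find the least positive k with ψ(k) = ψ(0): this means 15k ≡ 0 (mod 50), i.e. 50 ∣ 15k. Since gcd(15, 50) = 5, dividing through by 5 this holds exactly when 10 ∣ 3k, and as gcd(3, 10) = 1, exactly when 10 ∣ k.
The smallest positive such k is 10.

10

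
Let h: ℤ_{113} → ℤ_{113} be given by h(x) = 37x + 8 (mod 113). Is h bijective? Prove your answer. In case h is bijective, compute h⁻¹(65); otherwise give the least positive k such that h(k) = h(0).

Recall: h is injective when h(a) = h(b) forces a = b.
Suppose h(a) = h(b) in ℤ_{113}. Then 37a + 8 ≡ 37b + 8 (mod 113), so 37(a − b) ≡ 0 (mod 113).
Since gcd(37, 113) = 1, 37 is invertible modulo 113, hence a − b ≡ 0 (mod 113), i.e. a = b.
We now compute 37⁻¹ mod 113 explicitly. Euclid's algorithm: 113 = 3·37 + 2, 37 = 18·2 + 1; back-substituting gives 1 = 55·37 − 18·113, so 37⁻¹ ≡ 55 (mod 113).
For any y ∈ ℤ_{113}, x = 55(y − 8) mod 113 satisfies h(x) = 37·55(y − 8) + 8 ≡ y (since 37·55 ≡ 1 mod 113). So every y has a preimage.
Thus h is bijective.
Since h is bijective, we compute h⁻¹(65): solve 37x + 8 ≡ 65 (mod 113), i.e. 37x ≡ 57 (mod 113).
Multiplying by 37⁻¹ = 55 gives x ≡ 55·57 = 3135 = 27·113 + 84 ≡ 84 (mod 113).
Check: h(84) = 37·84 + 8 = 3116 = 27·113 + 65 ≡ 65 (mod 113).

84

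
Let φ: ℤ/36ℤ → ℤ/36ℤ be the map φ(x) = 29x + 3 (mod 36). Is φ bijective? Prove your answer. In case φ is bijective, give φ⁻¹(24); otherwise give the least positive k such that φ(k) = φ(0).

33

Suppose φ(u) = φ(v) in ℤ/36ℤ. Then 29u + 3 ≡ 29v + 3 (mod 36), so 29(u − v) ≡ 0 (mod 36).
Since gcd(29, 36) = 1, 29 is invertible modulo 36, thus u − v ≡ 0 (mod 36), i.e. u = v.
We now compute 29⁻¹ mod 36 explicitly. Euclid's algorithm: 36 = 1·29 + 7, 29 = 4·7 + 1; back-substituting gives 1 = 5·29 − 4·36, so 29⁻¹ ≡ 5 (mod 36).
Then y ↦ 5(y − 3) is a two-sided inverse to φ, so every y ∈ ℤ/36ℤ has a preimage.
Hence φ is bijective.
Since φ is bijective, we compute φ⁻¹(24): solve 29x + 3 ≡ 24 (mod 36), i.e. 29x ≡ 21 (mod 36).
Multiplying by 29⁻¹ = 5 gives x ≡ 5·21 = 105 = 2·36 + 33 ≡ 33 (mod 36).
Check: φ(33) = 29·33 + 3 = 960 = 26·36 + 24 ≡ 24 (mod 36).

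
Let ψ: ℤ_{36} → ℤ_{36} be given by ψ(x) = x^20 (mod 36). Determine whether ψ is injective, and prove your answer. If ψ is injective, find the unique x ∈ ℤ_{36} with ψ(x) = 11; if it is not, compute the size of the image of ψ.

ψ(0) = 0^20 = 0.
ψ(6): Repeated squaring mod 36: 6^1 ≡ 6, 6^2 ≡ 6² = 36 ≡ 0, 6^4 ≡ 0² = 0, 6^8 ≡ 0² = 0, 6^16 ≡ 0² = 0. Since 20 = 16 + 4, 6^20 ≡ 0·0: 0·0 = 0. So 6^20 ≡ 0 (mod 36).
So ψ(0) = ψ(6) = 0 while 0 ≠ 6, hence ψ is not injective.
Since ψ is not injective, we determine |image(ψ)|. Computing x^20 mod 36 for each x (by repeated squaring, reducing mod 36 at every step), the values ψ(0), ψ(1), …, ψ(35) are: 0, 1, 4, 9, 16, 25, 0, 13, 28, 9, 28, 13, 0, 25, 16, 9, 4, 1, 0, 1, 4, 9, 16, 25, 0, 13, 28, 9, 28, 13, 0, 25, 16, 9, 4, 1.
The distinct values are {0, 1, 4, 9, 13, 16, 25, 28}; there are 8 of them.

8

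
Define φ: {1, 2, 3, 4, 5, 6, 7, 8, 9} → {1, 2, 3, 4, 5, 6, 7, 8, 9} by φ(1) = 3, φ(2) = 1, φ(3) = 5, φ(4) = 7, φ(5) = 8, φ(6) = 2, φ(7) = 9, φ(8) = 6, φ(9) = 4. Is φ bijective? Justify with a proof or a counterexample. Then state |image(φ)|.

9

The values 3, 1, 5, 7, 8, 2, 9, 6, 4 are a permutation of {1, 2, 3, 4, 5, 6, 7, 8, 9}: each element appears exactly once.
So φ is injective and surjective, hence bijective.
The image of φ is {1, 2, 3, 4, 5, 6, 7, 8, 9}, which has 9 elements.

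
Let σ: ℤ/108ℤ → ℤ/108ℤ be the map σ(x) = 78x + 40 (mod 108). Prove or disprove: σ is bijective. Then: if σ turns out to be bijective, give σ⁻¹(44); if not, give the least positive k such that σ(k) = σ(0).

18

Recall: σ is injective when σ(a) = σ(b) forces a = b.
We have gcd(78, 108) = 6 > 1. Taking a = 0 and b = 18: σ(0) = 40 and σ(18) = 78·18 + 40 = 1444 ≡ 40 (mod 108).
So σ(0) = σ(18) while 0 ≠ 18, thus σ is not injective, hence not bijective.
Since σ is not bijective, we find the least positive k with σ(k) = σ(0): this means 78k ≡ 0 (mod 108), i.e. 108 ∣ 78k. Since gcd(78, 108) = 6, dividing through by 6 this holds exactly when 18 ∣ 13k, and as gcd(13, 18) = 1, exactly when 18 ∣ k.
The smallest positive such k is 18.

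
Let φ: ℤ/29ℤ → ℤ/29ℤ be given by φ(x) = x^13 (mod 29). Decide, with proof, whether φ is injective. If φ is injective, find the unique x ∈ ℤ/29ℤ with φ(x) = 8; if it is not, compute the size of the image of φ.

Since 29 is prime, the nonzero elements of ℤ/29ℤ form a cyclic group of order 28.
As gcd(13, 28) = 1, raising to the 13th power is a bijection on this group: if x_1^13 ≡ x_2^13 then (x_1x_2^{−1})^13 = 1, and the only element of order dividing gcd(13, 28) = 1 is 1, so x_1 = x_2.
With φ(0) = 0 this makes φ injective on all of ℤ/29ℤ, hence bijective (finite equal-size domain and codomain). In particular φ is injective.
Since φ is injective, we find the preimage of 8. The inverse of x ↦ x^13 on (ℤ/29ℤ)^× is x ↦ x^13, because 13·13 = 169 = 6·28 + 1 ≡ 1 (mod 28) and x^{28} = 1 for x ≠ 0 (Fermat). So φ⁻¹(8) = 8^13 mod 29.
Repeated squaring mod 29: 8^1 ≡ 8, 8^2 ≡ 8² = 64 ≡ 6, 8^4 ≡ 6² = 36 ≡ 7, 8^8 ≡ 7² = 49 ≡ 20. Since 13 = 8 + 4 + 1, 8^13 ≡ 20·7·8: 20·7 = 140 ≡ 24, then 24·8 = 192 ≡ 18. So 8^13 ≡ 18 (mod 29).
Hence φ⁻¹(8) = 18.

18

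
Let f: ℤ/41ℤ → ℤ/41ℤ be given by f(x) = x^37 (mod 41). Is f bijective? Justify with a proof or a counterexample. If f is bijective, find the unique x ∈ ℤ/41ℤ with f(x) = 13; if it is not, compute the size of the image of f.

11

Since 41 is prime, the nonzero elements of ℤ/41ℤ form a cyclic group of order 40.
As gcd(37, 40) = 1, raising to the 37th power is a bijection on this group: if a^37 ≡ b^37 then (ab^{−1})^37 = 1, and the only element of order dividing gcd(37, 40) = 1 is 1, so a = b.
With f(0) = 0 this makes f injective on all of ℤ/41ℤ, hence bijective (finite equal-size domain and codomain). In particular f is bijective.
Since f is bijective, we find the preimage of 13. The inverse of x ↦ x^37 on (ℤ/41ℤ)^× is x ↦ x^13, because 37·13 = 481 = 12·40 + 1 ≡ 1 (mod 40) and x^{40} = 1 for x ≠ 0 (Fermat). So f⁻¹(13) = 13^13 mod 41.
Repeated squaring mod 41: 13^1 ≡ 13, 13^2 ≡ 13² = 169 ≡ 5, 13^4 ≡ 5² = 25, 13^8 ≡ 25² = 625 ≡ 10. Since 13 = 8 + 4 + 1, 13^13 ≡ 10·25·13: 10·25 = 250 ≡ 4, then 4·13 = 52 ≡ 11. So 13^13 ≡ 11 (mod 41).
Hence f⁻¹(13) = 11.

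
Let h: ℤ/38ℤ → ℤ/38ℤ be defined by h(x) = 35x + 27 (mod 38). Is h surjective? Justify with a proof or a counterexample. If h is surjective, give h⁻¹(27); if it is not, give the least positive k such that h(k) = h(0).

0

Since gcd(35, 38) = 1, 35 is invertible modulo 38. Euclid's algorithm: 38 = 1·35 + 3, 35 = 11·3 + 2, 3 = 1·2 + 1; back-substituting gives 1 = 25·35 − 23·38, so 35⁻¹ ≡ 25 (mod 38).
For any y ∈ ℤ/38ℤ, x = 25(y − 27) mod 38 satisfies h(x) = 35·25(y − 27) + 27 ≡ y (since 35·25 ≡ 1 mod 38). So every y has a preimage.
Therefore h is surjective.
Since h is surjective, we find h⁻¹(27): we need 35x ≡ 27 − 27 ≡ 0 (mod 38). Using 35⁻¹ = 25: x ≡ 25·0 = 0, so x = 0.
Check: h(0) = 35·0 + 27 = 27 ≡ 27 (mod 38).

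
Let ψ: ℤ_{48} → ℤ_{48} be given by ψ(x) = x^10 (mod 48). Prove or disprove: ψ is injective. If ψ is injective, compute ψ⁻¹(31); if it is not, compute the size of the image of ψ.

6

ψ(2): Repeated squaring mod 48: 2^1 ≡ 2, 2^2 ≡ 2² = 4, 2^4 ≡ 4² = 16, 2^8 ≡ 16² = 256 ≡ 16. Since 10 = 8 + 2, 2^10 ≡ 16·4: 16·4 = 64 ≡ 16. So 2^10 ≡ 16 (mod 48).
ψ(4): Repeated squaring mod 48: 4^1 ≡ 4, 4^2 ≡ 4² = 16, 4^4 ≡ 16² = 256 ≡ 16, 4^8 ≡ 16² = 256 ≡ 16. Since 10 = 8 + 2, 4^10 ≡ 16·16: 16·16 = 256 ≡ 16. So 4^10 ≡ 16 (mod 48).
So ψ(2) = ψ(4) = 16 while 2 ≠ 4, so ψ is not injective.
Since ψ is not injective, we determine |image(ψ)|. Computing x^10 mod 48 for each x (by repeated squaring, reducing mod 48 at every step), the values ψ(0), ψ(1), …, ψ(47) are: 0, 1, 16, 9, 16, 25, 0, 1, 16, 33, 16, 25, 0, 25, 16, 33, 16, 1, 0, 25, 16, 9, 16, 1, 0, 1, 16, 9, 16, 25, 0, 1, 16, 33, 16, 25, 0, 25, 16, 33, 16, 1, 0, 25, 16, 9, 16, 1.
The distinct values are {0, 1, 9, 16, 25, 33}; there are 6 of them.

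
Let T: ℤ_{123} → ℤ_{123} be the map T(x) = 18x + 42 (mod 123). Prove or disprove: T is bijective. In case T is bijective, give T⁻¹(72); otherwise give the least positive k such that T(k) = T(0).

41

We have gcd(18, 123) = 3 > 1. Taking s = 0 and t = 41: T(0) = 42 and T(41) = 18·41 + 42 = 780 ≡ 42 (mod 123).
So T(0) = T(41) while 0 ≠ 41, therefore T is not injective, hence not bijective.
Since T is not bijective, we find the least positive k with T(k) = T(0): this means 18k ≡ 0 (mod 123), i.e. 123 ∣ 18k. Since gcd(18, 123) = 3, dividing through by 3 this holds exactly when 41 ∣ 6k, and as gcd(6, 41) = 1, exactly when 41 ∣ k.
The smallest positive such k is 41.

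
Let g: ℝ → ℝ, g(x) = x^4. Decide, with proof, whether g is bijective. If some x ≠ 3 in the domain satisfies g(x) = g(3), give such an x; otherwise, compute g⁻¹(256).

-3

g(3) = 81 = (−3)^4 = g(−3) (since 4 is even), with 3 ≠ −3. So g is not injective, hence not bijective.
For the follow-up, such an x exists: taking x = −3 ∈ ℝ gives g(−3) = 81 = g(3) with −3 ≠ 3.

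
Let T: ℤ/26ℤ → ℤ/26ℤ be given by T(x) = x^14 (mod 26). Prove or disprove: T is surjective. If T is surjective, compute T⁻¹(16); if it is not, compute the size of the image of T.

T(12): Repeated squaring mod 26: 12^1 ≡ 12, 12^2 ≡ 12² = 144 ≡ 14, 12^4 ≡ 14² = 196 ≡ 14, 12^8 ≡ 14² = 196 ≡ 14. Since 14 = 8 + 4 + 2, 12^14 ≡ 14·14·14: 14·14 = 196 ≡ 14, then 14·14 = 196 ≡ 14. So 12^14 ≡ 14 (mod 26).
T(14): Repeated squaring mod 26: 14^1 ≡ 14, 14^2 ≡ 14² = 196 ≡ 14, 14^4 ≡ 14² = 196 ≡ 14, 14^8 ≡ 14² = 196 ≡ 14. Since 14 = 8 + 4 + 2, 14^14 ≡ 14·14·14: 14·14 = 196 ≡ 14, then 14·14 = 196 ≡ 14. So 14^14 ≡ 14 (mod 26).
So T(12) = T(14) = 14 while 12 ≠ 14, hence T is not injective.
A non-injective map from the 26-element set ℤ/26ℤ to itself takes at most 25 distinct values, so it cannot be surjective. So T is not surjective.
Since T is not surjective, we determine |image(T)|. Computing x^14 mod 26 for each x (by repeated squaring, reducing mod 26 at every step), the values T(0), T(1), …, T(25) are: 0, 1, 4, 9, 16, 25, 10, 23, 12, 3, 22, 17, 14, 13, 14, 17, 22, 3, 12, 23, 10, 25, 16, 9, 4, 1.
The distinct values are {0, 1, 3, 4, 9, 10, 12, 13, 14, 16, 17, 22, 23, 25}; there are 14 of them.

14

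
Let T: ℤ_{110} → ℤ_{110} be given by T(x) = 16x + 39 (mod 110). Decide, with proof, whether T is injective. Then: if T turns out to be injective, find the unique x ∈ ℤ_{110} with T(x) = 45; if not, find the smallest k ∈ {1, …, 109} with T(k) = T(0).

55

By definition, injectivity means: for all a, b in the domain, T(a) = T(b) implies a = b.
We have gcd(16, 110) = 2 > 1. Taking a = 0 and b = 55: T(0) = 39 and T(55) = 16·55 + 39 = 919 ≡ 39 (mod 110).
So T(0) = T(55) while 0 ≠ 55, therefore T is not injective.
Since T is not injective, we find the least positive k with T(k) = T(0): this means 16k ≡ 0 (mod 110), i.e. 110 ∣ 16k. Since gcd(16, 110) = 2, dividing through by 2 this holds exactly when 55 ∣ 8k, and as gcd(8, 55) = 1, exactly when 55 ∣ k.
The smallest positive such k is 55.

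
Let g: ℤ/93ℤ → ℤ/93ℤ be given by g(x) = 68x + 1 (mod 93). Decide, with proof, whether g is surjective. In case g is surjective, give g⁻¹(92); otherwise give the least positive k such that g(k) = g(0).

41

By definition, surjectivity means every element of the codomain has a preimage under g.
Since gcd(68, 93) = 1, 68 is invertible modulo 93. Euclid's algorithm: 93 = 1·68 + 25, 68 = 2·25 + 18, 25 = 1·18 + 7, 18 = 2·7 + 4, 7 = 1·4 + 3, 4 = 1·3 + 1; back-substituting gives 1 = 26·68 − 19·93, so 68⁻¹ ≡ 26 (mod 93).
For any y ∈ ℤ/93ℤ, x = 26(y − 1) mod 93 satisfies g(x) = 68·26(y − 1) + 1 ≡ y (since 68·26 ≡ 1 mod 93). So every y has a preimage.
Hence g is surjective.
Since g is surjective, we compute g⁻¹(92): solve 68x + 1 ≡ 92 (mod 93), i.e. 68x ≡ 91 (mod 93).
Multiplying by 68⁻¹ = 26 gives x ≡ 26·91 = 2366 = 25·93 + 41 ≡ 41 (mod 93).
Check: g(41) = 68·41 + 1 = 2789 = 29·93 + 92 ≡ 92 (mod 93).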